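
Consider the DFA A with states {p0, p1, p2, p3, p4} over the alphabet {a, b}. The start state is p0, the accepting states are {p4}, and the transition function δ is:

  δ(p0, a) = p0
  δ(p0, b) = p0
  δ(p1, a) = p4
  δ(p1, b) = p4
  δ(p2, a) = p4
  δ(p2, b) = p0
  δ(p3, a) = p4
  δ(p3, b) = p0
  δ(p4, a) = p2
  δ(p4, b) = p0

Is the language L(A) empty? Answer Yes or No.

The states reachable from the start state are {p0}.
None of the accepting states {p4} is reachable, so no string is accepted and L(A) = ∅.

Yes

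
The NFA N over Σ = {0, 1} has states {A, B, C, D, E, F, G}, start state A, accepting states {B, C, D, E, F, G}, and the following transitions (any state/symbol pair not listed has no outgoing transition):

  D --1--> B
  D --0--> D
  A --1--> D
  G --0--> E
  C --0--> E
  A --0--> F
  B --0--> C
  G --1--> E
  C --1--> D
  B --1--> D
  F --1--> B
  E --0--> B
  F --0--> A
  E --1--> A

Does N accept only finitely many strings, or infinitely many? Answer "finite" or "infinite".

State D is reachable from the start and can reach an accepting state, and it lies on the cycle D → B → C → D.
Traversing that cycle any number of times yields accepted strings of unbounded length, so the language is infinite.

infinite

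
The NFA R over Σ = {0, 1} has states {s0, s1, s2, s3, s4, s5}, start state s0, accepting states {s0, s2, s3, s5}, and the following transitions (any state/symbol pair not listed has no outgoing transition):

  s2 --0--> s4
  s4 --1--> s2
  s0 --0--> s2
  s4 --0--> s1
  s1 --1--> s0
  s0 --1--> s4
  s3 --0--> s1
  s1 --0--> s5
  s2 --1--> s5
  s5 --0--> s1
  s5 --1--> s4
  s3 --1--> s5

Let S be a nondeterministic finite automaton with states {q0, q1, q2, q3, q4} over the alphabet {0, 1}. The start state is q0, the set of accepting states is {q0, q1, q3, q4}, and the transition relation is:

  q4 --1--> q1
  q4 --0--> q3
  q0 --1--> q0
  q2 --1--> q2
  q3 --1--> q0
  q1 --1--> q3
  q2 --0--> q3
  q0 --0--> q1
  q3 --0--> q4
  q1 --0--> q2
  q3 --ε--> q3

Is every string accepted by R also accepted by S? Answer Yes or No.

The string 001 is in L(R) but not in L(S).
So L(R) ⊄ L(S).

No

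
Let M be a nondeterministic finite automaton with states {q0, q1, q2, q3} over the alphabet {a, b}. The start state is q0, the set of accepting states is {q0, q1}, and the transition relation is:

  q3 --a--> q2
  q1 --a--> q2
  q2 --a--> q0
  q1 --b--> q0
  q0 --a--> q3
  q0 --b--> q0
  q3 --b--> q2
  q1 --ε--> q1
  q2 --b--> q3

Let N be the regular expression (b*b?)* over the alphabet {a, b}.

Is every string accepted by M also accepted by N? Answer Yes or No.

The string aaa is in L(M) but not in L(N).
So L(M) ⊄ L(N).

No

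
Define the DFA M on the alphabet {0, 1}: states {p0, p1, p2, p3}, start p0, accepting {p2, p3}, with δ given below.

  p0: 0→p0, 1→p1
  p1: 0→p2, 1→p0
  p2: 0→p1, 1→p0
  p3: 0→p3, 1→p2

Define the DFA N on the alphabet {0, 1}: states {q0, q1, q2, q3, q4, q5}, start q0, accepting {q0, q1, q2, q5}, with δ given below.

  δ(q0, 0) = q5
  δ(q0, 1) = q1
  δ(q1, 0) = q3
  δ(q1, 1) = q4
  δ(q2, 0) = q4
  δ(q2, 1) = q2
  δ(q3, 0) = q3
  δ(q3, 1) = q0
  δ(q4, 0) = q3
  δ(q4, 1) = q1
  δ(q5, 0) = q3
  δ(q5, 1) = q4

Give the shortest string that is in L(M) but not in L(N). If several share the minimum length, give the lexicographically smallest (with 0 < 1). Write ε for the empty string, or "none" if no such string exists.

10

The string 10 is accepted by M but not by N.
No shorter string lies in the difference, and 10 is the lexicographically first length-2 string in L(M) \ L(N).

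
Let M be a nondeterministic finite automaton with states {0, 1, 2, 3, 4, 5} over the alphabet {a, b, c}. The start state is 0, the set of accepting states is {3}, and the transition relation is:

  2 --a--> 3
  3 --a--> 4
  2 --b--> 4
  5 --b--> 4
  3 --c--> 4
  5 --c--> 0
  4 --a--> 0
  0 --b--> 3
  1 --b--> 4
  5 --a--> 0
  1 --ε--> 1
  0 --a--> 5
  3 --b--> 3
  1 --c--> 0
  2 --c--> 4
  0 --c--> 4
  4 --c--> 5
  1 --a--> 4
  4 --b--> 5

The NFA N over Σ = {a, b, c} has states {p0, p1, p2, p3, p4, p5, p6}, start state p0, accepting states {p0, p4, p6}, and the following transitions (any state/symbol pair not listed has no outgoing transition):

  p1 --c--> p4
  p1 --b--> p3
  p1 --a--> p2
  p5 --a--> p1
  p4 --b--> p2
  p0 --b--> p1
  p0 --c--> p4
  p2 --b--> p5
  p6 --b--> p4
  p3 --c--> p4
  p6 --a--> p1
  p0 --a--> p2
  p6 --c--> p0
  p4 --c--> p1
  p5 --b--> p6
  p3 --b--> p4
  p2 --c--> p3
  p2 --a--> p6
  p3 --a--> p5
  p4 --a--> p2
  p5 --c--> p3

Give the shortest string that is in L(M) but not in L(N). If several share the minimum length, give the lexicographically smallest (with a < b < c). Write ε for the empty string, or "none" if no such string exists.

b

The string b is accepted by M but not by N.
No shorter string lies in the difference, and b is the lexicographically first length-1 string in L(M) \ L(N).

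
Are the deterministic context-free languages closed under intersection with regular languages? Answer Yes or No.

Run the DPDA and a DFA for the regular language in lock-step (product of the two finite controls, one shared stack, the DFA component advancing only on genuine input moves); the result is still deterministic and accepts when both components accept.
So the deterministic context-free languages are closed under intersection with a regular language.

Yes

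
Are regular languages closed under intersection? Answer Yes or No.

Yes

Run DFAs for L₁ and L₂ in parallel: the product automaton with state set Q₁ × Q₂, start (q₁, q₂) and accepting set F₁ × F₂ recognises L₁ ∩ L₂.
So the regular languages are closed under intersection.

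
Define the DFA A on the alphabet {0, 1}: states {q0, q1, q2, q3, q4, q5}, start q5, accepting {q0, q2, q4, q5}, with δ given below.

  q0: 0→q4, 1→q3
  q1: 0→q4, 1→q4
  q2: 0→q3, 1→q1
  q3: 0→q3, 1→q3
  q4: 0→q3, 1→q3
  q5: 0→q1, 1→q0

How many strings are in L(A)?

The useful subgraph on states {q0, q1, q4, q5} is acyclic, so L(A) is finite; the longest accepting path visits 3 useful states, giving maximum string length 2.
Counting accepting paths from q5 by length: 1 of length 0, 1 of length 1, 3 of length 2. Total 5.

5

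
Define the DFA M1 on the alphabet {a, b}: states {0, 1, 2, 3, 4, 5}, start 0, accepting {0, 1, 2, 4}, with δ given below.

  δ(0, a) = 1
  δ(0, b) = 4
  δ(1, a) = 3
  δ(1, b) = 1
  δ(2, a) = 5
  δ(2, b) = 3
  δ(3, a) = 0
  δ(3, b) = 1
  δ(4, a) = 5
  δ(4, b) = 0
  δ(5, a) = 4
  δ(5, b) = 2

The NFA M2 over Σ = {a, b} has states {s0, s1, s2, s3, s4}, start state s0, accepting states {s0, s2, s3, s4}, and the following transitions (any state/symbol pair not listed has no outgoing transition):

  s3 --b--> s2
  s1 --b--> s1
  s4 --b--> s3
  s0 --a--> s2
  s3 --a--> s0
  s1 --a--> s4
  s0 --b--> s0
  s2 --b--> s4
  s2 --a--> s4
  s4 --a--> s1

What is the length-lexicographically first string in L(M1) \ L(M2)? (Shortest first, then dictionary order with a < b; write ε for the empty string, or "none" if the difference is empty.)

The string aaa is accepted by M1 but not by M2.
No shorter string lies in the difference, and aaa is the lexicographically first length-3 string in L(M1) \ L(M2).

aaa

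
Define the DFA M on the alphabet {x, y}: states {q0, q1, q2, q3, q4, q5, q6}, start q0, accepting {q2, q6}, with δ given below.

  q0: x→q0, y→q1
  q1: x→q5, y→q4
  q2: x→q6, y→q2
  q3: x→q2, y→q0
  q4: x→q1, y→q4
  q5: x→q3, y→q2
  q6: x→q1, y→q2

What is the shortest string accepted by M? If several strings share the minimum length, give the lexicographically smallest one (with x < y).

A breadth-first search from q0 reaches an accepting state first via the path q0 → q1 → q5 → q2 on input yxy.
No string of length < 3 is accepted (BFS exhausts all shorter strings without reaching an accepting state), and yxy is the lexicographically least accepting string of length 3.

yxy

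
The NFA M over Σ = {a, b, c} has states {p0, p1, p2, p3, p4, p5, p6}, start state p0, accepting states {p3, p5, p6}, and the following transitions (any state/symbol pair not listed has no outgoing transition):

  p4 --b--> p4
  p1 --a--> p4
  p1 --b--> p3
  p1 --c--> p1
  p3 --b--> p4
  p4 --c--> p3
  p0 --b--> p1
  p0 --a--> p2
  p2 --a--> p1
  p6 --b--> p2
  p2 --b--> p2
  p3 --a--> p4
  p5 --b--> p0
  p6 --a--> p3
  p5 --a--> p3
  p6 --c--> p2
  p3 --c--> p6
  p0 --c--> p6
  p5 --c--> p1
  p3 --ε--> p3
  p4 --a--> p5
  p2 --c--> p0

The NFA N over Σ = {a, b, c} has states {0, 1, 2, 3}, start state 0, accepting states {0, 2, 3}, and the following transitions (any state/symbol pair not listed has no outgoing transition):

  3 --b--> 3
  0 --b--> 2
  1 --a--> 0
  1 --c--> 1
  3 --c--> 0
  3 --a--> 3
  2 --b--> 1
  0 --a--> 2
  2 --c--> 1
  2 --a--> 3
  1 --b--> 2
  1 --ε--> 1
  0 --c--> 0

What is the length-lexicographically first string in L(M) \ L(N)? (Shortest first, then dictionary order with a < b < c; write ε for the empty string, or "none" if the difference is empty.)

The string bb is accepted by M but not by N.
No shorter string lies in the difference, and bb is the lexicographically first length-2 string in L(M) \ L(N).

bb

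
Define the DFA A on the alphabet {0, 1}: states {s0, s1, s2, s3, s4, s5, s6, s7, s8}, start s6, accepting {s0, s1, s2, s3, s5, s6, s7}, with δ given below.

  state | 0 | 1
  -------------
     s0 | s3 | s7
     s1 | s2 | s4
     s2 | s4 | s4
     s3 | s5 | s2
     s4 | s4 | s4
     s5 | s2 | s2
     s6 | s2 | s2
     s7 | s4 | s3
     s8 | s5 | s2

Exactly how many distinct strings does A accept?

The useful subgraph on states {s2, s6} is acyclic, so L(A) is finite; the longest accepting path visits 2 useful states, giving maximum string length 1.
Counting accepting paths from s6 by length: 1 of length 0, 2 of length 1. Total 3.

3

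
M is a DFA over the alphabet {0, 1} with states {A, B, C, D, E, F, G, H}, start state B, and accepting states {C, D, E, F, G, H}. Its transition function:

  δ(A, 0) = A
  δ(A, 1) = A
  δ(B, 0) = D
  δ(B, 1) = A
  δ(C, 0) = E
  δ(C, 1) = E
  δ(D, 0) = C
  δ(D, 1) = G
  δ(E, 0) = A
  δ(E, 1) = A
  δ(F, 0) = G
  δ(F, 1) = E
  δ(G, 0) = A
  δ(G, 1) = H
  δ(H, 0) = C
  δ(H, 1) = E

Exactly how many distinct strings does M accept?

The useful subgraph on states {B, C, D, E, G, H} is acyclic, so L(M) is finite; the longest accepting path visits 6 useful states, giving maximum string length 5.
Counting accepting paths from B by length: 1 of length 1, 2 of length 2, 3 of length 3, 2 of length 4, 2 of length 5. Total 10.

10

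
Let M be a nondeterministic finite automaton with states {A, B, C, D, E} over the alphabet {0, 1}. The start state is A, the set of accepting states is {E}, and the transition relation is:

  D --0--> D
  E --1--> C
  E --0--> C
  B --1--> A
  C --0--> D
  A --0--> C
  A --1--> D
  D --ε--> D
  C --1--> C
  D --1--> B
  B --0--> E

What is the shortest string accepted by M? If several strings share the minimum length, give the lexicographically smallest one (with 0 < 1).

110

A breadth-first search from A reaches an accepting state first via the path A → D → B → E on input 110.
No string of length < 3 is accepted (BFS exhausts all shorter strings without reaching an accepting state), and 110 is the lexicographically least accepting string of length 3.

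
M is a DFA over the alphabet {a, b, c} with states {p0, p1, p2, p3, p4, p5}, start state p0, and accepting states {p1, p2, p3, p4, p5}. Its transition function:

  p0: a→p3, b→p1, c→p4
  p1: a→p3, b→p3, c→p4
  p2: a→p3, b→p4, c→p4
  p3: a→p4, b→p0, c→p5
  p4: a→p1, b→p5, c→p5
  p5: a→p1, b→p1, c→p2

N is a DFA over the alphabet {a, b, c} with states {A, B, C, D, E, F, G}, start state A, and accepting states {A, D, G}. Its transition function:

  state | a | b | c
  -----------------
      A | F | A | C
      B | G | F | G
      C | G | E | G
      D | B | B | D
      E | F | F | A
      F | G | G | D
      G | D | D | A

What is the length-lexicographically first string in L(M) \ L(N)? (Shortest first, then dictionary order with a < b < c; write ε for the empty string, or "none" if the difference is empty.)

a

The string a is accepted by M but not by N.
No shorter string lies in the difference, and a is the lexicographically first length-1 string in L(M) \ L(N).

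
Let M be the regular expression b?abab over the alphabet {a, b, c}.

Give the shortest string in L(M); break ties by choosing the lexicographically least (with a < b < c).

abab

By inspection of the expression, no string of length less than 4 matches, and abab is the lexicographically first match of length 4.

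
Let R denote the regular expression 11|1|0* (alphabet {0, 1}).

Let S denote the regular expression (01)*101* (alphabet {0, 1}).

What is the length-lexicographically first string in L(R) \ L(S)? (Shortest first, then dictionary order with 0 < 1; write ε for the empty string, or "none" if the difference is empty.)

The empty string ε is accepted by R but not by S.
Since ε is the unique shortest string, it is the required witness.

ε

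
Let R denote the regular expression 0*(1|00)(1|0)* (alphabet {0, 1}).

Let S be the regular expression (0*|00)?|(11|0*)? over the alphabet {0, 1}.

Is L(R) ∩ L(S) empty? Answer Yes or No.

No

The string 00 is accepted by both R and S.
Hence L(R) ∩ L(S) ≠ ∅.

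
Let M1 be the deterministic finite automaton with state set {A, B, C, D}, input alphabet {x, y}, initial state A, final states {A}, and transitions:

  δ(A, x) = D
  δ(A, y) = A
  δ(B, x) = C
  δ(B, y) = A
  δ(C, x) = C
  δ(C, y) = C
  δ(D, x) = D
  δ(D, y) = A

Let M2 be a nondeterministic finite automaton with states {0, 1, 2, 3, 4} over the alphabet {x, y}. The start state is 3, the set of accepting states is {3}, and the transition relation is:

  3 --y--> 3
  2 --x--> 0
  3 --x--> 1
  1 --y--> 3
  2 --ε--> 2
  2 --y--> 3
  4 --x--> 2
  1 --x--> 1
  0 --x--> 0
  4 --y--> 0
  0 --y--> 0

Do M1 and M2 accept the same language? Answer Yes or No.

Yes

Exploring the product automaton M1 × M2 from the start pair (A, 3), following both machines on each input symbol, reaches 2 state pairs: (A, 3), (D, 1).
M1 accepts in {A} and M2 accepts in {3}. In every reachable pair the two components are either both accepting — (A, 3) — or both non-accepting, so no string is accepted by exactly one of the machines: L(M1) \ L(M2) and L(M2) \ L(M1) are both empty.
Hence every string is accepted by M1 iff it is accepted by M2, and the two languages coincide.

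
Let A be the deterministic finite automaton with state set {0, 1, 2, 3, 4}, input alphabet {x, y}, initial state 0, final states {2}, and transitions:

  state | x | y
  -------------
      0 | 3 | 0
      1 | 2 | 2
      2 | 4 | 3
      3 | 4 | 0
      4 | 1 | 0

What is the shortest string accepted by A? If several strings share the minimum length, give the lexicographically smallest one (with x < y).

A breadth-first search from 0 reaches an accepting state first via the path 0 → 3 → 4 → 1 → 2 on input xxxx.
No string of length < 4 is accepted (BFS exhausts all shorter strings without reaching an accepting state), and xxxx is the lexicographically least accepting string of length 4.

xxxx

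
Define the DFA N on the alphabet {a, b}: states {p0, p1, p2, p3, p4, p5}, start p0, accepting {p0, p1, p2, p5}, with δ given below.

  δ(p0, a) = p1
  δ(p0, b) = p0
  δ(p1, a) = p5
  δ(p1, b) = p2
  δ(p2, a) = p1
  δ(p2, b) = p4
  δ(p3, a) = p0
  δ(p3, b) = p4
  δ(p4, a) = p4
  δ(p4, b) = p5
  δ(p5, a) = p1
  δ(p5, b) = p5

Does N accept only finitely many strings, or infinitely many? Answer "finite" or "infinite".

infinite

State p0 is reachable from the start and can reach an accepting state, and it lies on the cycle p0 → p0.
Traversing that cycle any number of times yields accepted strings of unbounded length, so the language is infinite.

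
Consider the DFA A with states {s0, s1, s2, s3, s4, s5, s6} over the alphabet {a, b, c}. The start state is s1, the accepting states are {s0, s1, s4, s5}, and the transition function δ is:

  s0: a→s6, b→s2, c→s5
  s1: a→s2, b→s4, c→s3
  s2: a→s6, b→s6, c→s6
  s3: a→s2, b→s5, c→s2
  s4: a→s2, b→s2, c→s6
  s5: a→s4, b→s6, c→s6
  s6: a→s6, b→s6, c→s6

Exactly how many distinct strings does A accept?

The useful subgraph on states {s1, s3, s4, s5} is acyclic, so L(A) is finite; the longest accepting path visits 4 useful states, giving maximum string length 3.
Counting accepting paths from s1 by length: 1 of length 0, 1 of length 1, 1 of length 2, 1 of length 3. Total 4.

4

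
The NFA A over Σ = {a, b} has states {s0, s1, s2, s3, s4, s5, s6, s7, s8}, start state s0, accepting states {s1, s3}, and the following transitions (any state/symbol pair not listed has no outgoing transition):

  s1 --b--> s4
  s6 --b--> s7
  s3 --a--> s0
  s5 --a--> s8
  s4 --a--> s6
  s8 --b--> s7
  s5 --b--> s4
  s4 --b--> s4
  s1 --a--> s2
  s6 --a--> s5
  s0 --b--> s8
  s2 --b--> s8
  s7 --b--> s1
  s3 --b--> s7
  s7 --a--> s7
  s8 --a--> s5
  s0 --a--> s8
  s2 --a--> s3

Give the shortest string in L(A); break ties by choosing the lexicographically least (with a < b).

abb

A breadth-first search from s0 reaches an accepting state first via the path s0 → s8 → s7 → s1 on input abb.
No string of length < 3 is accepted (BFS exhausts all shorter strings without reaching an accepting state), and abb is the lexicographically least accepting string of length 3.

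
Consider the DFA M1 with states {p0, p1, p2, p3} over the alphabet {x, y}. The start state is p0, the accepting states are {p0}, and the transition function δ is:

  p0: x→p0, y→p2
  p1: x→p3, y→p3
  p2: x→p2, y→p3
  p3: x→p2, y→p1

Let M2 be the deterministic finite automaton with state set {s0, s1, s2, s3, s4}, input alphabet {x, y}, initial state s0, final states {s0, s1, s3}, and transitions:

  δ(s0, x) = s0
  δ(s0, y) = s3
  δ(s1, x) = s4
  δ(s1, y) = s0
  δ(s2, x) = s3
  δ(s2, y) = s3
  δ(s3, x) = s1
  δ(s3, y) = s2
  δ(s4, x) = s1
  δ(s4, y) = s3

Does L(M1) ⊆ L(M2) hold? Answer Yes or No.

Yes

Exploring the product automaton M1 × M2 from the start pair (p0, s0), following both machines on each input symbol, reaches 12 state pairs: (p0, s0), (p2, s3), (p2, s1), (p3, s2), (p2, s4), (p3, s0), (p1, s3), (p3, s3), (p2, s0), (p3, s1), (p1, s2), (p1, s0).
M1 accepts in {p0} and M2 accepts in {s0, s1, s3}. The reachable pairs whose M1-component is accepting are (p0, s0); in each of them the M2-component is accepting too, so the product for L(M1) \ L(M2) (M1-component accepting, M2-component rejecting) has no reachable accepting pair and the difference is empty.
Hence every string in L(M1) is also in L(M2).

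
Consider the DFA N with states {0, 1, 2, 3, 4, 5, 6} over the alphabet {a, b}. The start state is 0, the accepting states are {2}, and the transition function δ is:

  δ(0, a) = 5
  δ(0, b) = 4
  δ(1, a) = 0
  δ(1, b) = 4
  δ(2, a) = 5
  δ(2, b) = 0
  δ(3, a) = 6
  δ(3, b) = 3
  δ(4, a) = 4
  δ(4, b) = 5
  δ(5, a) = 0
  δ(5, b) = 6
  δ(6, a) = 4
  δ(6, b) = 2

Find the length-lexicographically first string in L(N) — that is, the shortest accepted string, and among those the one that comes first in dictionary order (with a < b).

A breadth-first search from 0 reaches an accepting state first via the path 0 → 5 → 6 → 2 on input abb.
No string of length < 3 is accepted (BFS exhausts all shorter strings without reaching an accepting state), and abb is the lexicographically least accepting string of length 3.

abb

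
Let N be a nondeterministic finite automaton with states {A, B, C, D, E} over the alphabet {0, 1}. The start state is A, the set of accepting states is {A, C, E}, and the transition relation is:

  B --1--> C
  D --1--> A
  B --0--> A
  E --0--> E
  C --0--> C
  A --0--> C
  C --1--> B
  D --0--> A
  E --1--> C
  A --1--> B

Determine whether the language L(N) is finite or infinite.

State A is reachable from the start and can reach an accepting state, and it lies on the cycle A → B → A.
Traversing that cycle any number of times yields accepted strings of unbounded length, so the language is infinite.

infinite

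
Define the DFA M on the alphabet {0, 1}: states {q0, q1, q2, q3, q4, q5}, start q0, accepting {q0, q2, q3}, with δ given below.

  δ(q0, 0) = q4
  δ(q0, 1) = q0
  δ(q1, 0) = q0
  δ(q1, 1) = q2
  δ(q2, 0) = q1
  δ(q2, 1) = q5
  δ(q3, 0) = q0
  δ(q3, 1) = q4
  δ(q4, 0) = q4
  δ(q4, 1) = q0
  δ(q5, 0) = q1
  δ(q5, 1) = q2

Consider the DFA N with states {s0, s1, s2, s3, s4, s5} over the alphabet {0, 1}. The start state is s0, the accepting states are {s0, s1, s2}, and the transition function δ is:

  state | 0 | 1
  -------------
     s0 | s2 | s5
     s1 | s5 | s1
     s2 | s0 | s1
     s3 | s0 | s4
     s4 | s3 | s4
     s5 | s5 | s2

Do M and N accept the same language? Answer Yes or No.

No

The string 1 is accepted by M but rejected by N.
So L(M) ≠ L(N).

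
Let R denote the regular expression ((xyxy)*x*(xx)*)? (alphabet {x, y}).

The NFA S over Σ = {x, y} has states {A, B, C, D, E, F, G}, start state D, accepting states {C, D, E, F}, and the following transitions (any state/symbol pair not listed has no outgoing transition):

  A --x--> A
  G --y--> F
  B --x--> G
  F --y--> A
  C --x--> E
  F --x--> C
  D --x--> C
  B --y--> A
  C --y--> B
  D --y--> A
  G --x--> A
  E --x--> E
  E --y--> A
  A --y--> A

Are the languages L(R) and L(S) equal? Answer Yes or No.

Converting the expression R to a DFA (subset construction, then merging equivalent states) gives the minimal DFA with states {r0, r1, r2, r3, r4, r5}, start state r0, accepting states {r0, r1, r3} and transitions r0: x→r1, y→r2; r1: x→r3, y→r4; r2: x→r2, y→r2; r3: x→r3, y→r2; r4: x→r5, y→r2; r5: x→r2, y→r0.
Exploring the product automaton R × S from the start pair (r0, D), following both machines on each input symbol, reaches 7 state pairs: (r0, D), (r1, C), (r2, A), (r3, E), (r4, B), (r5, G), (r0, F).
R accepts in {r0, r1, r3} and S accepts in {C, D, E, F}. In every reachable pair the two components are either both accepting — (r0, D), (r1, C), (r3, E), (r0, F) — or both non-accepting, so no string is accepted by exactly one of the machines: L(R) \ L(S) and L(S) \ L(R) are both empty.
Hence every string is accepted by R iff it is accepted by S, and the two languages coincide.

Yes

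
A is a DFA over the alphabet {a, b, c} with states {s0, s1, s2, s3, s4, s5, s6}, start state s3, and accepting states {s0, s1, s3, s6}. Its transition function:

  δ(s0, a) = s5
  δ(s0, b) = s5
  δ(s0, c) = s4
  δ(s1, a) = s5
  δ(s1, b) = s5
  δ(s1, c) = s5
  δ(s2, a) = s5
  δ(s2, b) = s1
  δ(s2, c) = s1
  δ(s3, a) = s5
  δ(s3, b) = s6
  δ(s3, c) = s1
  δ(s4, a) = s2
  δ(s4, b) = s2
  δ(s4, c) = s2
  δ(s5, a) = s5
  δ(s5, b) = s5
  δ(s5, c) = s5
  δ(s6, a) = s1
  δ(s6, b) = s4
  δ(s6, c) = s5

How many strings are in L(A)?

The useful subgraph on states {s1, s2, s3, s4, s6} is acyclic, so L(A) is finite; the longest accepting path visits 5 useful states, giving maximum string length 4.
Counting accepting paths from s3 by length: 1 of length 0, 2 of length 1, 1 of length 2, 6 of length 4. Total 10.

10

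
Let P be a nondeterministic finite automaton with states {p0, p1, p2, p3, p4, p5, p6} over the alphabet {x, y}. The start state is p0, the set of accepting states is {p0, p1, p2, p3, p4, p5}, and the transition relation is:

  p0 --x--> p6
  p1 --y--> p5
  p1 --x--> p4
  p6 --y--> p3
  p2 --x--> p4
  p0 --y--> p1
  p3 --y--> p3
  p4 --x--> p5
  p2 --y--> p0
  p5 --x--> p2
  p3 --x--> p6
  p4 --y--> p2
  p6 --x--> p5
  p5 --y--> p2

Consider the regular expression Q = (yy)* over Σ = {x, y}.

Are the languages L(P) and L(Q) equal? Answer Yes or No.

No

The string y is accepted by P but rejected by Q.
So L(P) ≠ L(Q).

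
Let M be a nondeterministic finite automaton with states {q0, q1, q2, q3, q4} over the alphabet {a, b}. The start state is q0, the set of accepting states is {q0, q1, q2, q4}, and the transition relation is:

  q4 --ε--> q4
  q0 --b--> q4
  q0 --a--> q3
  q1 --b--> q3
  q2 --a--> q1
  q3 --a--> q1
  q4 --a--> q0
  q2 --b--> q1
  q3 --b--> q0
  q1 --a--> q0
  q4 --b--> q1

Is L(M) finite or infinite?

infinite

State q0 is reachable from the start and can reach an accepting state, and it lies on the cycle q0 → q3 → q0.
Traversing that cycle any number of times yields accepted strings of unbounded length, so the language is infinite.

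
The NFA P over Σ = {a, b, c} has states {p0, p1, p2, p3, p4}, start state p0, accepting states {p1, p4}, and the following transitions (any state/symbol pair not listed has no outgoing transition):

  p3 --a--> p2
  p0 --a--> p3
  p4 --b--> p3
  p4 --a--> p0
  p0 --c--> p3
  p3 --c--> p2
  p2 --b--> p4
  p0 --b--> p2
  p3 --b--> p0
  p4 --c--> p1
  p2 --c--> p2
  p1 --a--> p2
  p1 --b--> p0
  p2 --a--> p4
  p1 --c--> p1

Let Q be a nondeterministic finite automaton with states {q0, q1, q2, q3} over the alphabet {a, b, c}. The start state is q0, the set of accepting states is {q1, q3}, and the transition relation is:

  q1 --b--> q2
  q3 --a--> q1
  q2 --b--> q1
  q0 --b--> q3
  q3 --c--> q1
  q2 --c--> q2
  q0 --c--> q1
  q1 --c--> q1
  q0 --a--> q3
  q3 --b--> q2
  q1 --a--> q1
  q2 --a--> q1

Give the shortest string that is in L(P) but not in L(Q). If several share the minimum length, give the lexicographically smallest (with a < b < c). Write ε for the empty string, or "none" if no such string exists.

The string bb is accepted by P but not by Q.
No shorter string lies in the difference, and bb is the lexicographically first length-2 string in L(P) \ L(Q).

bb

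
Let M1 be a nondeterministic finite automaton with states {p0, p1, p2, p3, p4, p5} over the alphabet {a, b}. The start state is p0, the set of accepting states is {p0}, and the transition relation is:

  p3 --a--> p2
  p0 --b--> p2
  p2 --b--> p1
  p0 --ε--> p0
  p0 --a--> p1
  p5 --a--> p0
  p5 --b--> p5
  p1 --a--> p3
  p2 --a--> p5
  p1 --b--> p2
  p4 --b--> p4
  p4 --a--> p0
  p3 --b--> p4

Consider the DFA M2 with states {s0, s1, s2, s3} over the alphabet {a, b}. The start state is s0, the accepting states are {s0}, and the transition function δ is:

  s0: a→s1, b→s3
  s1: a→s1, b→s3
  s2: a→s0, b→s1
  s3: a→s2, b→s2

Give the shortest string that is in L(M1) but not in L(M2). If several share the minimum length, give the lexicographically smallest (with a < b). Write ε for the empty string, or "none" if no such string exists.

The string aaba is accepted by M1 but not by M2.
No shorter string lies in the difference, and aaba is the lexicographically first length-4 string in L(M1) \ L(M2).

aaba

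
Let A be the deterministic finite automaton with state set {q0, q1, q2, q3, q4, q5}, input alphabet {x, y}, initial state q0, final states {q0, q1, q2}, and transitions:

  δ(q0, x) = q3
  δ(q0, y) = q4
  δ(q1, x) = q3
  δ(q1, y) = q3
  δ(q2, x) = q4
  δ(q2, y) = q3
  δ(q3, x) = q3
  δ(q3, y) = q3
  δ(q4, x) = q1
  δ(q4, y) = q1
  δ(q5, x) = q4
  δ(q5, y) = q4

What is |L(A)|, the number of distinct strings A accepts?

The useful subgraph on states {q0, q1, q4} is acyclic, so L(A) is finite; the longest accepting path visits 3 useful states, giving maximum string length 2.
Counting accepting paths from q0 by length: 1 of length 0, 2 of length 2. Total 3.

3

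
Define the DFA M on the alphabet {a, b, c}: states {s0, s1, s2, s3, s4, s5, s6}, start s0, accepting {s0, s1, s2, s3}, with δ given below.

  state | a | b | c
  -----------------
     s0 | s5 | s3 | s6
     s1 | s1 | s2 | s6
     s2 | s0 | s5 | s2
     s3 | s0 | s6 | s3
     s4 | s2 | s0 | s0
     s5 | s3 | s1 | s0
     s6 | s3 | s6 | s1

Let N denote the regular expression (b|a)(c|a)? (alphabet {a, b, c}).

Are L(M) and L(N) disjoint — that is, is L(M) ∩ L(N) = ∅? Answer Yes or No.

The string b is accepted by both M and N.
Hence L(M) ∩ L(N) ≠ ∅.

No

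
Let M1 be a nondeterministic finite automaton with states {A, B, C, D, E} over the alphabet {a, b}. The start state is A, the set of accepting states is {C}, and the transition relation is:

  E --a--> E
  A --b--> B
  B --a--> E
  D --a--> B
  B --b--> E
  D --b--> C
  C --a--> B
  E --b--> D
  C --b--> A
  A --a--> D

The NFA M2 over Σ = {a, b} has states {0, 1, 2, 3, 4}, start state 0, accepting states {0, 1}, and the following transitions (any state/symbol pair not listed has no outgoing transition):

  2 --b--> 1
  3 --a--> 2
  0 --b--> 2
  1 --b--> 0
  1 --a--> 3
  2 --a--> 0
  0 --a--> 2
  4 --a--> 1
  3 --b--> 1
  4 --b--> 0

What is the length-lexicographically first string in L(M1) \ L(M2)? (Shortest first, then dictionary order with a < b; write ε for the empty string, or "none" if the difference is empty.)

The string bbbb is accepted by M1 but not by M2.
No shorter string lies in the difference, and bbbb is the lexicographically first length-4 string in L(M1) \ L(M2).

bbbb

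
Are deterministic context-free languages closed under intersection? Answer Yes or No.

DCFLs are closed under complement (normalise the DPDA to read all of its input, then flip the verdict). If they were also closed under intersection, De Morgan would make them closed under union; but {aⁿbⁿ : n≥0} and {aⁿb²ⁿ : n≥0} are DCFLs (push the a's; pop one per b, respectively one per two b's) whose union no deterministic PDA accepts: a DPDA for it would have a single run on aⁿb²ⁿ, accepting after the prefix aⁿbⁿ and accepting again after n more b's; an ordinary PDA that simulates it on a's and b's and, at any moment when it is accepting, may switch to reading only a fresh letter c while feeding each c to the simulation as a b, would accept aⁱbʲcᵏ (k≥1) exactly when both aⁱbʲ and aⁱbʲ⁺ᵏ are in the language, i.e. its language intersected with the regular set a*b*c⁺ would be exactly {aⁿbⁿcⁿ : n≥1} — impossible, since context-free languages are closed under intersection with regular sets and {aⁿbⁿcⁿ} is not context-free.

No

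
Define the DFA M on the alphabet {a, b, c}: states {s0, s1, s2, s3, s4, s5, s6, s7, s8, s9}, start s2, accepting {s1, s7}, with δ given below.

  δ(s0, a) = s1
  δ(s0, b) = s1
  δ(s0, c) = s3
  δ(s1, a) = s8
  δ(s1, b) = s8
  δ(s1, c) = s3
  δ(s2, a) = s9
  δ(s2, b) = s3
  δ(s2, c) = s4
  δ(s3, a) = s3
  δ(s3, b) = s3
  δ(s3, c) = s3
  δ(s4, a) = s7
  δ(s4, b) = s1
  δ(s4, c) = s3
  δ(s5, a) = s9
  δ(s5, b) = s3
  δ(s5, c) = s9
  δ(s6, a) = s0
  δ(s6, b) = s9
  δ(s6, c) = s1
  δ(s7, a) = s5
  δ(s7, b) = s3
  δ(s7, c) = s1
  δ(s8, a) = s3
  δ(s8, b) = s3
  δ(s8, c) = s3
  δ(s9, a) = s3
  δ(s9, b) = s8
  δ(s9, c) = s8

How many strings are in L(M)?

3

The useful subgraph on states {s1, s2, s4, s7} is acyclic, so L(M) is finite; the longest accepting path visits 4 useful states, giving maximum string length 3.
Counting accepting paths from s2 by length: 2 of length 2, 1 of length 3. Total 3.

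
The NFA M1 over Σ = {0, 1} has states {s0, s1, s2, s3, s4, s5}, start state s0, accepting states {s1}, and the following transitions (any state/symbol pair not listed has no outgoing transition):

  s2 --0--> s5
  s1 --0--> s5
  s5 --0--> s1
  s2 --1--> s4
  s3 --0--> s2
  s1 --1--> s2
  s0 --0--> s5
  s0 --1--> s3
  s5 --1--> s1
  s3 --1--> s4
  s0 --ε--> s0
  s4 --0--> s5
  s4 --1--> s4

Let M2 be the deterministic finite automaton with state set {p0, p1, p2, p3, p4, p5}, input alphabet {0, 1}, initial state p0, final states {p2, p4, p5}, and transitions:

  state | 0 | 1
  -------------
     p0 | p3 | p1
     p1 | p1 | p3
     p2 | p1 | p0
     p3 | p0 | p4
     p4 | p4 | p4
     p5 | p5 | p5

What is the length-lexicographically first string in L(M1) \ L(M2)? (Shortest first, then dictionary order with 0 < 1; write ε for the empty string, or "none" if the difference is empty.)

00

The string 00 is accepted by M1 but not by M2.
No shorter string lies in the difference, and 00 is the lexicographically first length-2 string in L(M1) \ L(M2).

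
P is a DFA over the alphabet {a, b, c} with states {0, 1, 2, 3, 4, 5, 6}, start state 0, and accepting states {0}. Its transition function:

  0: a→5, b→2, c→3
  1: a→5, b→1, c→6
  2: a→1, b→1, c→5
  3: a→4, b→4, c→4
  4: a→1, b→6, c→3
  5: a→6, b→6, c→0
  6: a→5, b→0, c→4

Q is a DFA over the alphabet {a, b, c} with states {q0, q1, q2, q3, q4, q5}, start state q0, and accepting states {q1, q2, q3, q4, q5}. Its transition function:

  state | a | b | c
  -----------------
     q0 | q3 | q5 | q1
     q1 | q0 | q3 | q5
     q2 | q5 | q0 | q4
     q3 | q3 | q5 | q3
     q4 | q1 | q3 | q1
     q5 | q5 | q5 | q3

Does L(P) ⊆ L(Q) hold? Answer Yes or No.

No

The empty string ε is in L(P) but not in L(Q).
So L(P) ⊄ L(Q).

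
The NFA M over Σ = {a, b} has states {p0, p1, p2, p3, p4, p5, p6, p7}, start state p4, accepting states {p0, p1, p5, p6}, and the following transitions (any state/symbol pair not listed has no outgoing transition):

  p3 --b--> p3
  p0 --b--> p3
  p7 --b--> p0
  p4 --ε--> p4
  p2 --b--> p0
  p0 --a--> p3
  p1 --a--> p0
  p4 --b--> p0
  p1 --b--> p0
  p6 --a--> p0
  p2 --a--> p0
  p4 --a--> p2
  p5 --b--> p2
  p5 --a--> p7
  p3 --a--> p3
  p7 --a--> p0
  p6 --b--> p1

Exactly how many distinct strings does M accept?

The useful subgraph on states {p0, p2, p4} is acyclic, so L(M) is finite; the longest accepting path visits 3 useful states, giving maximum string length 2.
Counting accepting paths from p4 by length: 1 of length 1, 2 of length 2. Total 3.

3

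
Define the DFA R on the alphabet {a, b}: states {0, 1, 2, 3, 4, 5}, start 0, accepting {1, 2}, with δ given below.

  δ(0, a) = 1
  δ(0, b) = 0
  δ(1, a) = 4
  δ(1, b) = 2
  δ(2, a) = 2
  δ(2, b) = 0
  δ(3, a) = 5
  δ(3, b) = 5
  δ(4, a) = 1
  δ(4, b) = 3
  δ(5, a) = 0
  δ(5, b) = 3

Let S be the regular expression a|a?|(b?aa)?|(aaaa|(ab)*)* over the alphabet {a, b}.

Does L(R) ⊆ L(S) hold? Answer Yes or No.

No

The string ba is in L(R) but not in L(S).
So L(R) ⊄ L(S).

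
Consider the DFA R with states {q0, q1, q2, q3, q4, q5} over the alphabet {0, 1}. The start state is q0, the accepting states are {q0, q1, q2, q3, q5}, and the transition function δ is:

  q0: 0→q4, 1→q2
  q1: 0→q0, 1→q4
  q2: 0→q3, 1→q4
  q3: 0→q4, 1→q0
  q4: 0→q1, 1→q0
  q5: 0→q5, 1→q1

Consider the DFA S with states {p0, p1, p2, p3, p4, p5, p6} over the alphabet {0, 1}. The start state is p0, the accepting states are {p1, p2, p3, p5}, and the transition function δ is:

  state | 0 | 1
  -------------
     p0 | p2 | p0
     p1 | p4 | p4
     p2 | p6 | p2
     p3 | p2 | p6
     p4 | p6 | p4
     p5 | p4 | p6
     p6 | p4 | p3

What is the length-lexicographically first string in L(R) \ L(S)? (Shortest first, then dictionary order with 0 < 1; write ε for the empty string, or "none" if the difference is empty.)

ε

The empty string ε is accepted by R but not by S.
Since ε is the unique shortest string, it is the required witness.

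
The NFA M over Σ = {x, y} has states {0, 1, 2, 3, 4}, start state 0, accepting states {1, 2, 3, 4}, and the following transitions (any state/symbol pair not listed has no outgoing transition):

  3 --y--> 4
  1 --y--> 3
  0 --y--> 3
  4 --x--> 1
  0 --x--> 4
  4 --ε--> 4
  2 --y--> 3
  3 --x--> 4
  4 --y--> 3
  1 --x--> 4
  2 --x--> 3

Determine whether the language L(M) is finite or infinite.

State 3 is reachable from the start and can reach an accepting state, and it lies on the cycle 3 → 4 → 1 → 3.
Traversing that cycle any number of times yields accepted strings of unbounded length, so the language is infinite.

infinite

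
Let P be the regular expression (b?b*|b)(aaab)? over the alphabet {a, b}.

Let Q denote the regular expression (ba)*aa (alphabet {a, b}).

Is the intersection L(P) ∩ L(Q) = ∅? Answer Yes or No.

Yes

Converting the expression P to a DFA (subset construction, then merging equivalent states) gives the minimal DFA with states {p0, p1, p2, p3, p4, p5}, start state p0, accepting states {p0, p5} and transitions p0: a→p1, b→p0; p1: a→p2, b→p3; p2: a→p4, b→p3; p3: a→p3, b→p3; p4: a→p3, b→p5; p5: a→p3, b→p3.
Converting the expression Q to a DFA (subset construction, then merging equivalent states) gives the minimal DFA with states {q0, q1, q2, q3, q4}, start state q0, accepting states {q3} and transitions q0: a→q1, b→q2; q1: a→q3, b→q4; q2: a→q0, b→q4; q3: a→q4, b→q4; q4: a→q4, b→q4.
Exploring the product automaton P × Q from the start pair (p0, q0), following both machines on each input symbol, reaches 17 state pairs: (p0, q0), (p1, q1), (p0, q2), (p2, q3), (p3, q4), (p1, q0), (p0, q4), (p4, q4), (p2, q1), (p3, q2), (p1, q4), (p5, q4), (p4, q3), (p3, q0), (p2, q4), (p3, q1), (p3, q3).
P accepts in {p0, p5} and Q accepts in {q3}; no reachable pair has both components accepting, so no string drives both machines to acceptance simultaneously and L(P) ∩ L(Q) = ∅.
So no string is accepted by both, and the intersection is empty.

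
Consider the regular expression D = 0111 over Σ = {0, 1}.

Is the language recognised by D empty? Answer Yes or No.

No

The string 0111 matches the expression, so it belongs to L(D).
Since L(D) contains at least one string, it is not empty.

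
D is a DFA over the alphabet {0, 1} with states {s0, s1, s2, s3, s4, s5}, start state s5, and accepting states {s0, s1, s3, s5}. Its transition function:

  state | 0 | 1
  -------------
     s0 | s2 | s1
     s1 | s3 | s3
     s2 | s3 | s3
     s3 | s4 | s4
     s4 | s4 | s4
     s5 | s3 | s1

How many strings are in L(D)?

5

The useful subgraph on states {s1, s3, s5} is acyclic, so L(D) is finite; the longest accepting path visits 3 useful states, giving maximum string length 2.
Counting accepting paths from s5 by length: 1 of length 0, 2 of length 1, 2 of length 2. Total 5.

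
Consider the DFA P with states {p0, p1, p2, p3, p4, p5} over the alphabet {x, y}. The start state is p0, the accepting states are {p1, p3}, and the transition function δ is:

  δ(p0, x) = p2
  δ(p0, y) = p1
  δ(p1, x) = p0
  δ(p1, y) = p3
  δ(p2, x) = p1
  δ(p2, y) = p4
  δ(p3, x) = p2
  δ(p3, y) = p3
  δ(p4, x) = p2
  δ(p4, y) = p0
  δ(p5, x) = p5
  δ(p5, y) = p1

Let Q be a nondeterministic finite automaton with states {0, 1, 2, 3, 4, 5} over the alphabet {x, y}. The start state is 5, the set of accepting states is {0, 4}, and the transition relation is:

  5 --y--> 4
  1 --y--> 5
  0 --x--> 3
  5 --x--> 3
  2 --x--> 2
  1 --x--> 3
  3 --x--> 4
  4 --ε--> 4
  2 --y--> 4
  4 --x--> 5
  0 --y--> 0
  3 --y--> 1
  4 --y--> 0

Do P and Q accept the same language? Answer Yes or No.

Exploring the product automaton P × Q from the start pair (p0, 5), following both machines on each input symbol, reaches 5 state pairs: (p0, 5), (p2, 3), (p1, 4), (p4, 1), (p3, 0).
P accepts in {p1, p3} and Q accepts in {0, 4}. In every reachable pair the two components are either both accepting — (p1, 4), (p3, 0) — or both non-accepting, so no string is accepted by exactly one of the machines: L(P) \ L(Q) and L(Q) \ L(P) are both empty.
Hence every string is accepted by P iff it is accepted by Q, and the two languages coincide.

Yes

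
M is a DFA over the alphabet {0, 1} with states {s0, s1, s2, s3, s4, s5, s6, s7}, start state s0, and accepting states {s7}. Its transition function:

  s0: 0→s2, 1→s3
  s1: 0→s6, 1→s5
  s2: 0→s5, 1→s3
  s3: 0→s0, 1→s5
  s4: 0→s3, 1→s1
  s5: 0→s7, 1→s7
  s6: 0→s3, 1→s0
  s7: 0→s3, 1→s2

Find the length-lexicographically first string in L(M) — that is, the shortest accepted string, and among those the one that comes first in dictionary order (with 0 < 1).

A breadth-first search from s0 reaches an accepting state first via the path s0 → s2 → s5 → s7 on input 000.
No string of length < 3 is accepted (BFS exhausts all shorter strings without reaching an accepting state), and 000 is the lexicographically least accepting string of length 3.

000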